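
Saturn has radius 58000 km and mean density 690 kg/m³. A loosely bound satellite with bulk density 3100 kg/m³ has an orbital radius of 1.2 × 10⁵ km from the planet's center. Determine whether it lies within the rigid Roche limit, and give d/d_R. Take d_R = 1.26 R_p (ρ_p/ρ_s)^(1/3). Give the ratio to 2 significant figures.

d_R = 1.26 × (58000 km) × (690/3100)^(1/3) = 44290 km
d/d_R = (1.2 × 10⁵) / (44290) = 2.7
Since d/d_R > 1, the body is outside the Roche limit.

outside; d/d_R ≈ 2.7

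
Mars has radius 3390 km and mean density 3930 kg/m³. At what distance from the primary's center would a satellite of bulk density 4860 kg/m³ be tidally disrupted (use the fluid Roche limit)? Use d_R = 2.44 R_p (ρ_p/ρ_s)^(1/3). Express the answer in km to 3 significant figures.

7710 km

d_R = 2.44 × 3390 km × (3930/4860)^(1/3)
    = 7710 km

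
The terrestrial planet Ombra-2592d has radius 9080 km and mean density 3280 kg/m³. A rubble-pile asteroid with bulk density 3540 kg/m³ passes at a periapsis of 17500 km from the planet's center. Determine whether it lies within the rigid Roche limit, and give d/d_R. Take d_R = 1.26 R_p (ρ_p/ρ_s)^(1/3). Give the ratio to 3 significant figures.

d_R = 1.26 × (9080 km) × (3280/3540)^(1/3) = 11150 km
d/d_R = (17500) / (11150) = 1.57
Since d/d_R > 1, the body is outside the Roche limit.

outside; d/d_R ≈ 1.57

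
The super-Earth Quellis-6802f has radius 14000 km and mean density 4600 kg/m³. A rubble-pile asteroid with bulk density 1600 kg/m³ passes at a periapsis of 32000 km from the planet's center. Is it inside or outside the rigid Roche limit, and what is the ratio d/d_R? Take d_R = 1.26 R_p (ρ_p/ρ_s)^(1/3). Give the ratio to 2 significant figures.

outside; d/d_R ≈ 1.3

d_R = 1.26 × (14000 km) × (4600/1600)^(1/3) = 25080 km
d/d_R = (32000) / (25080) = 1.3
Since d/d_R > 1, the body is outside the Roche limit.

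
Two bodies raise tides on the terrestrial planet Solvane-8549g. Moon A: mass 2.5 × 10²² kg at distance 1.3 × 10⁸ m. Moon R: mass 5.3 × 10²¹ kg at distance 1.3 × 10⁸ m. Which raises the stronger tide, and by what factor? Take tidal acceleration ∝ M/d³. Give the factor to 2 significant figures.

Moon A, by a factor of ≈ 4.7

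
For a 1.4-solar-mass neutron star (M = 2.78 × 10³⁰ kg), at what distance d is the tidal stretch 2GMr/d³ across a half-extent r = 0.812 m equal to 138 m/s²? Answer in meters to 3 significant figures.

1.30 × 10⁶ m

2GMr/d³ = a_tidal  ⇒  d = (2GMr / a_tidal)^(1/3)
d = (2 × 6.674×10⁻¹¹ × (2.78 × 10³⁰) × (0.812) / (138))^(1/3)
  = 1.30 × 10⁶ m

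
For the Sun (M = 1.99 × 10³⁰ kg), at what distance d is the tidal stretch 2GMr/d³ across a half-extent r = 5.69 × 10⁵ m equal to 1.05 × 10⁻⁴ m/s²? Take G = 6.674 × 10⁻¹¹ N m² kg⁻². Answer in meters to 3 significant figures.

2GMr/d³ = a_tidal  ⇒  d = (2GMr / a_tidal)^(1/3)
d = (2 × 6.674×10⁻¹¹ × (1.99 × 10³⁰) × (5.69 × 10⁵) / (1.05 × 10⁻⁴))^(1/3)
  = 1.13 × 10¹⁰ m

1.13 × 10¹⁰ m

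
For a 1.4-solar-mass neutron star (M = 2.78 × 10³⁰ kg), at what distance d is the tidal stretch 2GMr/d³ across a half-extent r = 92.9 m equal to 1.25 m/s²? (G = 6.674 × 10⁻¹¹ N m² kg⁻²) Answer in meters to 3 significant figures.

2GMr/d³ = a_tidal  ⇒  d = (2GMr / a_tidal)^(1/3)
d = (2 × 6.674×10⁻¹¹ × (2.78 × 10³⁰) × (92.9) / (1.25))^(1/3)
  = 3.02 × 10⁷ m

3.02 × 10⁷ m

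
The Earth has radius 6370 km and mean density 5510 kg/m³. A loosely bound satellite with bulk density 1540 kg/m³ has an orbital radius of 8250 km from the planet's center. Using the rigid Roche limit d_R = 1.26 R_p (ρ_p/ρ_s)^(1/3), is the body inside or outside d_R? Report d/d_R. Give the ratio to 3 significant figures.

inside; d/d_R ≈ 0.672

d_R = 1.26 × (6370 km) × (5510/1540)^(1/3) = 12280 km
d/d_R = (8250) / (12280) = 0.672
Since d/d_R < 1, the body is inside the Roche limit.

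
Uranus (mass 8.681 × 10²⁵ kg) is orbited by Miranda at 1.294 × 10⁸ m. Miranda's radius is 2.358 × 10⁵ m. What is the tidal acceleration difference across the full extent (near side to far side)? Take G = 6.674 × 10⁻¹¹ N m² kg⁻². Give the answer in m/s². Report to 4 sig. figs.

Differencing GM/(d−r)² and GM/(d+r)² to first order in r/d gives 4GMr/d³.
a_tidal = 4GMr/d³
        = 4 × (6.674 × 10⁻¹¹) × (8.681 × 10²⁵) × (2.358 × 10⁵) / (1.294 × 10⁸)³
        = 2.522 × 10⁻³ m/s²

2.522 × 10⁻³ m/s²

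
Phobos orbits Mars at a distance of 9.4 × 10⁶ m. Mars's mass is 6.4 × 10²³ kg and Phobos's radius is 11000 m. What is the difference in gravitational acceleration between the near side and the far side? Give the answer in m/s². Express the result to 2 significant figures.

2.3 × 10⁻³ m/s²

Near-to-far spans 2r, so the tidal difference is twice the near-to-center value: 4GMr/d³.
Δg = 4GMr/d³
   = 4 × (6.674 × 10⁻¹¹) × (6.4 × 10²³) × (11000) / (9.4 × 10⁶)³
   = 2.3 × 10⁻³ m/s²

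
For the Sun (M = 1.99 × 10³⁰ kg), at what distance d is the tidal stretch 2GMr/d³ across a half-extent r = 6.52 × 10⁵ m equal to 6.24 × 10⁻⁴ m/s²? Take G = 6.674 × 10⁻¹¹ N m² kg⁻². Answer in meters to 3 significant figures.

6.52 × 10⁹ m

2GMr/d³ = a_tidal  ⇒  d = (2GMr / a_tidal)^(1/3)
d = (2 × 6.674×10⁻¹¹ × (1.99 × 10³⁰) × (6.52 × 10⁵) / (6.24 × 10⁻⁴))^(1/3)
  = 6.52 × 10⁹ m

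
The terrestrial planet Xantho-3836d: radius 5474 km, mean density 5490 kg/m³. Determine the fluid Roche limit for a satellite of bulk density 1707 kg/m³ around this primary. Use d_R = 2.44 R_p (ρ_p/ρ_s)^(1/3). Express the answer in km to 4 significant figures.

d_R = 2.44 × 5474 km × (5490/1707)^(1/3)
    = 19720 km

19720 km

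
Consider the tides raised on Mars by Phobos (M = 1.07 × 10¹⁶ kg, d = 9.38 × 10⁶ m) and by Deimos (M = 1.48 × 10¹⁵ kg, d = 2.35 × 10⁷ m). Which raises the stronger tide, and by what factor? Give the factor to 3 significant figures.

Phobos, by a factor of ≈ 114

Compare M/d³ for the two perturbers:
Phobos: (1.07 × 10¹⁶) / (9.38 × 10⁶)³ = 1.297 × 10⁻⁵
Deimos: (1.48 × 10¹⁵) / (2.35 × 10⁷)³ = 1.140 × 10⁻⁷
Ratio (larger/smaller) = 114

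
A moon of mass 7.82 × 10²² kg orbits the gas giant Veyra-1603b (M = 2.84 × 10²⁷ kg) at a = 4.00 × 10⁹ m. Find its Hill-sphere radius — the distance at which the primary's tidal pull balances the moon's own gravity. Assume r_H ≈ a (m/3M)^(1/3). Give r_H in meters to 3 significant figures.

r_H ≈ a (m/3M)^(1/3)
    = (4.00 × 10⁹) × (7.82 × 10²² / (3 × 2.84 × 10²⁷))^(1/3)
    = 8.37 × 10⁷ m

8.37 × 10⁷ m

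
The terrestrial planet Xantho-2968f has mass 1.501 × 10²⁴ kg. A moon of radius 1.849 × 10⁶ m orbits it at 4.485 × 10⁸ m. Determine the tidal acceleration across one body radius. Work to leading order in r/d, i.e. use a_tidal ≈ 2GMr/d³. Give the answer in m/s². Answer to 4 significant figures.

4.106 × 10⁻⁶ m/s²

Δa = 2GMr/d³
   = 2 × (6.674 × 10⁻¹¹) × (1.501 × 10²⁴) × (1.849 × 10⁶) / (4.485 × 10⁸)³
   = 4.106 × 10⁻⁶ m/s²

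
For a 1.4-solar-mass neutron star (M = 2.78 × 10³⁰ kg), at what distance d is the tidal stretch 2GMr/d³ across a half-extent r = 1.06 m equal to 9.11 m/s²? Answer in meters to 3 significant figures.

3.51 × 10⁶ m

2GMr/d³ = a_tidal  ⇒  d = (2GMr / a_tidal)^(1/3)
d = (2 × 6.674×10⁻¹¹ × (2.78 × 10³⁰) × (1.06) / (9.11))^(1/3)
  = 3.51 × 10⁶ m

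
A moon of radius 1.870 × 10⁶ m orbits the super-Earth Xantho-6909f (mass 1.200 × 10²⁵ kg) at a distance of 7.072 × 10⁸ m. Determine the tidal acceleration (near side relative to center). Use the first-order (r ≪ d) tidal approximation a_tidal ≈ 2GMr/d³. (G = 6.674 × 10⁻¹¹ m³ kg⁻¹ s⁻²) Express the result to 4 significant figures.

Δa = 2GMr/d³
   = 2 × (6.674 × 10⁻¹¹) × (1.200 × 10²⁵) × (1.870 × 10⁶) / (7.072 × 10⁸)³
   = 8.469 × 10⁻⁶ m/s²

8.469 × 10⁻⁶ m/s²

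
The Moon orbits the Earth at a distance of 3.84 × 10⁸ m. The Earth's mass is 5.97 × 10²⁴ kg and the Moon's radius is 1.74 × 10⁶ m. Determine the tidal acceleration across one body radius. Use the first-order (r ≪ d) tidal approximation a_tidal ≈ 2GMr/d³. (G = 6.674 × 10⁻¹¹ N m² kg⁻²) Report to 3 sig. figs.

a_tidal = 2GMr/d³
        = 2 × (6.674 × 10⁻¹¹) × (5.97 × 10²⁴) × (1.74 × 10⁶) / (3.84 × 10⁸)³
        = 2.45 × 10⁻⁵ m/s²

2.45 × 10⁻⁵ m/s²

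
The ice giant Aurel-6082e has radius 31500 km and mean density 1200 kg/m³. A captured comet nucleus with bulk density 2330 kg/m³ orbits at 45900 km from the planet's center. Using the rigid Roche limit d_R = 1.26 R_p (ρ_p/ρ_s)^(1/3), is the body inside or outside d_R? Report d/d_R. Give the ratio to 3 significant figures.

d_R = 1.26 × (31500 km) × (1200/2330)^(1/3) = 31810 km
d/d_R = (45900) / (31810) = 1.44
Since d/d_R > 1, the body is outside the Roche limit.

outside; d/d_R ≈ 1.44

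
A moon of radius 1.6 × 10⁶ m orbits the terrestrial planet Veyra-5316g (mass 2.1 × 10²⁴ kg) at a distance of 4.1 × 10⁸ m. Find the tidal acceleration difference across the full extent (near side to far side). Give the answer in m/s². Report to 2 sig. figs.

1.3 × 10⁻⁵ m/s²

a_tidal = 4GMr/d³
        = 4 × (6.674 × 10⁻¹¹) × (2.1 × 10²⁴) × (1.6 × 10⁶) / (4.1 × 10⁸)³
        = 1.3 × 10⁻⁵ m/s²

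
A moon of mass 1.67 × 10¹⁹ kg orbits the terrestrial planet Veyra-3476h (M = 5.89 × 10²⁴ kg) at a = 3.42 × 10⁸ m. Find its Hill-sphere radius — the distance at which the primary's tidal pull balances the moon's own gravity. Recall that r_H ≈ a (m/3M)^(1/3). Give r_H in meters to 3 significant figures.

r_H ≈ a (m/3M)^(1/3)
    = (3.42 × 10⁸) × (1.67 × 10¹⁹ / (3 × 5.89 × 10²⁴))^(1/3)
    = 3.36 × 10⁶ m

3.36 × 10⁶ m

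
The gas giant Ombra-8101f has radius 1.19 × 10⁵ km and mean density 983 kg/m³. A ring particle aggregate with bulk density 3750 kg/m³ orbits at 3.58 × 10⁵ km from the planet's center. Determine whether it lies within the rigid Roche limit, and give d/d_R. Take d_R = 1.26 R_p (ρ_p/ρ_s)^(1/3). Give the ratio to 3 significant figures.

outside; d/d_R ≈ 3.73

d_R = 1.26 × (1.19 × 10⁵ km) × (983/3750)^(1/3) = 95960 km
d/d_R = (3.58 × 10⁵) / (95960) = 3.73
Since d/d_R > 1, the body is outside the Roche limit.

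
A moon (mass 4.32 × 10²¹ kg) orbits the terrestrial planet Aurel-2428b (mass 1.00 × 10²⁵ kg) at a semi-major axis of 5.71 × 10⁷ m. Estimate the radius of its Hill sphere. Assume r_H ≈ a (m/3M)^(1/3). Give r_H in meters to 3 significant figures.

2.99 × 10⁶ m

r_H ≈ a (m/3M)^(1/3)
    = (5.71 × 10⁷) × (4.32 × 10²¹ / (3 × 1.00 × 10²⁵))^(1/3)
    = 2.99 × 10⁶ m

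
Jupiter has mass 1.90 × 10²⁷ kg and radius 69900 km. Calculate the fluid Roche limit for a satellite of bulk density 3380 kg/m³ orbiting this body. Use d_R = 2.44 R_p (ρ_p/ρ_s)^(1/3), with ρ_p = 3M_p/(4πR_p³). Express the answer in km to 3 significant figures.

1.25 × 10⁵ km

ρ_p = 3M_p/(4πR_p³) = 3 × (1.90 × 10²⁷) / (4π × (6.99 × 10⁷ m)³) = 1330 kg/m³
d_R = 2.44 × 69900 km × (1330/3380)^(1/3)
    = 1.25 × 10⁵ km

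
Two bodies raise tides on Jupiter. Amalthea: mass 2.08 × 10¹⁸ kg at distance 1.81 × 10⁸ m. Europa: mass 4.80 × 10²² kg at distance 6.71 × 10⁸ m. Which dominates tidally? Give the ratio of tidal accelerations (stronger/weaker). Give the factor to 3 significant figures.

Tidal acceleration ∝ M/d³, so compare M/d³ for each.
Amalthea: (2.08 × 10¹⁸) / (1.81 × 10⁸)³ = 3.508 × 10⁻⁷
Europa: (4.80 × 10²²) / (6.71 × 10⁸)³ = 1.589 × 10⁻⁴
Ratio (larger/smaller) = 453

Europa, by a factor of ≈ 453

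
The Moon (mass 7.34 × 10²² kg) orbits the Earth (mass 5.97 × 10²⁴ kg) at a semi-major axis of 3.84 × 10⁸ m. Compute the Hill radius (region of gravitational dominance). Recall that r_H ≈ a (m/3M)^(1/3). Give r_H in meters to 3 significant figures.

r_H ≈ a (m/3M)^(1/3)
    = (3.84 × 10⁸) × (7.34 × 10²² / (3 × 5.97 × 10²⁴))^(1/3)
    = 6.15 × 10⁷ m

6.15 × 10⁷ m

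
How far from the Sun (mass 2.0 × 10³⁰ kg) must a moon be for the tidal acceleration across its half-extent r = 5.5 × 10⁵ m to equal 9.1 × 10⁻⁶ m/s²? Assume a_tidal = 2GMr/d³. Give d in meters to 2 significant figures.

2GMr/d³ = a_tidal  ⇒  d = (2GMr / a_tidal)^(1/3)
d = (2 × 6.674×10⁻¹¹ × (2.0 × 10³⁰) × (5.5 × 10⁵) / (9.1 × 10⁻⁶))^(1/3)
  = 2.5 × 10¹⁰ m

2.5 × 10¹⁰ m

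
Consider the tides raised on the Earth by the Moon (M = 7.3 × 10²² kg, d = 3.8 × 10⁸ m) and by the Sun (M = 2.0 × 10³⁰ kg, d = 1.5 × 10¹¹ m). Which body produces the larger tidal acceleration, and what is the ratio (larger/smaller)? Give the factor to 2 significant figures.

Compare M/d³ for the two perturbers:
The Moon: (7.3 × 10²²) / (3.8 × 10⁸)³ = 1.330 × 10⁻³
The Sun: (2.0 × 10³⁰) / (1.5 × 10¹¹)³ = 5.926 × 10⁻⁴
Ratio (larger/smaller) = 2.2

The Moon, by a factor of ≈ 2.2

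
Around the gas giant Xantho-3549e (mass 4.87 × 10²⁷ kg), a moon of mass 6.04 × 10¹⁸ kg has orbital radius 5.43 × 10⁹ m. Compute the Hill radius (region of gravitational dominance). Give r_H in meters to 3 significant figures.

r_H ≈ a (m/3M)^(1/3)
    = (5.43 × 10⁹) × (6.04 × 10¹⁸ / (3 × 4.87 × 10²⁷))^(1/3)
    = 4.05 × 10⁶ m

4.05 × 10⁶ m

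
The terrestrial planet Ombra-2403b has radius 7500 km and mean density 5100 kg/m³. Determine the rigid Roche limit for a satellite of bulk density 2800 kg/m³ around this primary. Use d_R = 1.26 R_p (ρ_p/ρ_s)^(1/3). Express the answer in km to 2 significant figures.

12000 km

d_R = 1.26 × 7500 km × (5100/2800)^(1/3)
    = 12000 km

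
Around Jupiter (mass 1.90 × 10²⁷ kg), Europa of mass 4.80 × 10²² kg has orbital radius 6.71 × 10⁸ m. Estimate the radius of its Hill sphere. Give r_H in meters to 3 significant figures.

r_H ≈ a (m/3M)^(1/3)
    = (6.71 × 10⁸) × (4.80 × 10²² / (3 × 1.90 × 10²⁷))^(1/3)
    = 1.37 × 10⁷ m

1.37 × 10⁷ m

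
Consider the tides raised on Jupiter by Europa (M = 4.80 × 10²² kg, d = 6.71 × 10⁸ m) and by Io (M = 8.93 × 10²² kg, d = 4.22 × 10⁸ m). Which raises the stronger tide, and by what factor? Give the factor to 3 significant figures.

Tidal acceleration ∝ M/d³, so compare M/d³ for each.
Europa: (4.80 × 10²²) / (6.71 × 10⁸)³ = 1.589 × 10⁻⁴
Io: (8.93 × 10²²) / (4.22 × 10⁸)³ = 1.188 × 10⁻³
Ratio (larger/smaller) = 7.48

Io, by a factor of ≈ 7.48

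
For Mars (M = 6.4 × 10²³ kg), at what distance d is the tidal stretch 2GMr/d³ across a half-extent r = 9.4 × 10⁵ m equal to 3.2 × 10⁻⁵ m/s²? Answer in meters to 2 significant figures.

1.4 × 10⁸ m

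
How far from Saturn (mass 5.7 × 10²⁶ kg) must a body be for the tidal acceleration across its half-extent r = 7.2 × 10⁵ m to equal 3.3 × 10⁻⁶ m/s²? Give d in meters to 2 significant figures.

2GMr/d³ = a_tidal  ⇒  d = (2GMr / a_tidal)^(1/3)
d = (2 × 6.674×10⁻¹¹ × (5.7 × 10²⁶) × (7.2 × 10⁵) / (3.3 × 10⁻⁶))^(1/3)
  = 2.6 × 10⁹ m

2.6 × 10⁹ m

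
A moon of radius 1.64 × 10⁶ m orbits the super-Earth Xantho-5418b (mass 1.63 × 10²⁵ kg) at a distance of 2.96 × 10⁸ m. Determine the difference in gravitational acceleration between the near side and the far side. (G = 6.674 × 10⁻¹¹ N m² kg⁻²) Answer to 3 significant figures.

The field gradient is 2GM/d³; across the full diameter 2r the difference is 4GMr/d³.
a_tidal = 4GMr/d³
        = 4 × (6.674 × 10⁻¹¹) × (1.63 × 10²⁵) × (1.64 × 10⁶) / (2.96 × 10⁸)³
        = 2.75 × 10⁻⁴ m/s²

2.75 × 10⁻⁴ m/s²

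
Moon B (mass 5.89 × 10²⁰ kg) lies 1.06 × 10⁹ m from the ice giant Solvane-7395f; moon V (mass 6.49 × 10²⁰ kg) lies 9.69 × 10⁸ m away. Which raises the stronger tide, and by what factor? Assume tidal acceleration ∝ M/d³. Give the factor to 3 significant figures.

Moon V, by a factor of ≈ 1.44

Tidal acceleration ∝ M/d³, so compare M/d³ for each.
Moon B: (5.89 × 10²⁰) / (1.06 × 10⁹)³ = 4.945 × 10⁻⁷
Moon V: (6.49 × 10²⁰) / (9.69 × 10⁸)³ = 7.133 × 10⁻⁷
Ratio (larger/smaller) = 1.44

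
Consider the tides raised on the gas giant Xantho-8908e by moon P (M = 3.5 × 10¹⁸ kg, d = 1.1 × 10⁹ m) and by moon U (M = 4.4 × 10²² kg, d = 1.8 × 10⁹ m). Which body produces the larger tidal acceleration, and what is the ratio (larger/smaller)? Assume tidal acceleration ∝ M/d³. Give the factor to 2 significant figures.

Moon U, by a factor of ≈ 2900

Tidal stretch scales as M/d³; compute that for each body.
Moon P: (3.5 × 10¹⁸) / (1.1 × 10⁹)³ = 2.630 × 10⁻⁹
Moon U: (4.4 × 10²²) / (1.8 × 10⁹)³ = 7.545 × 10⁻⁶
Ratio (larger/smaller) = 2900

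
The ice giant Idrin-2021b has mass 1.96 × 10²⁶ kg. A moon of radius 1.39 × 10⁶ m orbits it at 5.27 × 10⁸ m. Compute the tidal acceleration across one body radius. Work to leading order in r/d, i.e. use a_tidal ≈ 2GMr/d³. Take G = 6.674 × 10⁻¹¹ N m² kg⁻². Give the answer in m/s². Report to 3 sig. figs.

The tidal stretch is the gradient of GM/d² times the body's extent r, hence the 1/d³ dependence.
Δg = 2GMr/d³
   = 2 × (6.674 × 10⁻¹¹) × (1.96 × 10²⁶) × (1.39 × 10⁶) / (5.27 × 10⁸)³
   = 2.48 × 10⁻⁴ m/s²

2.48 × 10⁻⁴ m/s²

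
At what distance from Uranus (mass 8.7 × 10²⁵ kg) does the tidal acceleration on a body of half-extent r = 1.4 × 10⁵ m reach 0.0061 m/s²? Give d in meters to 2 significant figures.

6.4 × 10⁷ m

2GMr/d³ = a_tidal  ⇒  d = (2GMr / a_tidal)^(1/3)
d = (2 × 6.674×10⁻¹¹ × (8.7 × 10²⁵) × (1.4 × 10⁵) / (0.0061))^(1/3)
  = 6.4 × 10⁷ m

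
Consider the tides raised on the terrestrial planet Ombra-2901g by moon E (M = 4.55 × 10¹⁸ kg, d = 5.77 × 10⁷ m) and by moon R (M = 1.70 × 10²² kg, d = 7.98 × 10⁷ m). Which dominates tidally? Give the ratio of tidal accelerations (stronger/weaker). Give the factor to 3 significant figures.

Compare M/d³ for the two perturbers:
Moon E: (4.55 × 10¹⁸) / (5.77 × 10⁷)³ = 2.369 × 10⁻⁵
Moon R: (1.70 × 10²²) / (7.98 × 10⁷)³ = 3.345 × 10⁻²
Ratio (larger/smaller) = 1410

Moon R, by a factor of ≈ 1410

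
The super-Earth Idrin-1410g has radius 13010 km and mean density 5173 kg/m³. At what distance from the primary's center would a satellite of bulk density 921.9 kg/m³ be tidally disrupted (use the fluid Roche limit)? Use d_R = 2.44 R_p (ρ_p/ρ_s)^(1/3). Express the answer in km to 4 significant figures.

56410 km

d_R = 2.44 × 13010 km × (5173/921.9)^(1/3)
    = 56410 km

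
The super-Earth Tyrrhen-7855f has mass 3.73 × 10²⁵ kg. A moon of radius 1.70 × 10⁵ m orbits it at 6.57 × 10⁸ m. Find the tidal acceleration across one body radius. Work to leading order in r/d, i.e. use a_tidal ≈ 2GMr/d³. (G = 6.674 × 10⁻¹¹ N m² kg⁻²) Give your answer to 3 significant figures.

Δa = 2GMr/d³
   = 2 × (6.674 × 10⁻¹¹) × (3.73 × 10²⁵) × (1.70 × 10⁵) / (6.57 × 10⁸)³
   = 2.98 × 10⁻⁶ m/s²

2.98 × 10⁻⁶ m/s²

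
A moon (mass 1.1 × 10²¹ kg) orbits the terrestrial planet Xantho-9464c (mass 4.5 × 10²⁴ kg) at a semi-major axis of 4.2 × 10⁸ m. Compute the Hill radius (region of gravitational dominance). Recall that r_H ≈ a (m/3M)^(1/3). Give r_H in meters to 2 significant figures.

1.8 × 10⁷ m

r_H ≈ a (m/3M)^(1/3)
    = (4.2 × 10⁸) × (1.1 × 10²¹ / (3 × 4.5 × 10²⁴))^(1/3)
    = 1.8 × 10⁷ m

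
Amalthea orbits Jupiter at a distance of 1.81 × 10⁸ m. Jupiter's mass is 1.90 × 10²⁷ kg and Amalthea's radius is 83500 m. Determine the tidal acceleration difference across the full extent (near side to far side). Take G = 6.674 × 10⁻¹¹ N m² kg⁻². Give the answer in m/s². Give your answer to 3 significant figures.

a_tidal = 4GMr/d³
        = 4 × (6.674 × 10⁻¹¹) × (1.90 × 10²⁷) × (83500) / (1.81 × 10⁸)³
        = 7.14 × 10⁻³ m/s²

7.14 × 10⁻³ m/s²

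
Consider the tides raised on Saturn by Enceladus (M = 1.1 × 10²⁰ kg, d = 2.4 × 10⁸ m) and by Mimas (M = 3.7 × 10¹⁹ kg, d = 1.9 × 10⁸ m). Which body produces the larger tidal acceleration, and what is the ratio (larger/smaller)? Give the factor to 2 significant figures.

Enceladus, by a factor of ≈ 1.5

Tidal stretch scales as M/d³; compute that for each body.
Enceladus: (1.1 × 10²⁰) / (2.4 × 10⁸)³ = 7.957 × 10⁻⁶
Mimas: (3.7 × 10¹⁹) / (1.9 × 10⁸)³ = 5.394 × 10⁻⁶
Ratio (larger/smaller) = 1.5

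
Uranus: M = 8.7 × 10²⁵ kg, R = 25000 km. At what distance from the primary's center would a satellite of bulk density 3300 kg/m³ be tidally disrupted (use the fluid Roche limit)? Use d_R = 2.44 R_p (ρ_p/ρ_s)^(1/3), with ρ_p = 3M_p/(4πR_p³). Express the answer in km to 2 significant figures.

ρ_p = 3M_p/(4πR_p³) = 3 × (8.7 × 10²⁵) / (4π × (2.5 × 10⁷ m)³) = 1300 kg/m³
d_R = 2.44 × 25000 km × (1300/3300)^(1/3)
    = 45000 km

45000 km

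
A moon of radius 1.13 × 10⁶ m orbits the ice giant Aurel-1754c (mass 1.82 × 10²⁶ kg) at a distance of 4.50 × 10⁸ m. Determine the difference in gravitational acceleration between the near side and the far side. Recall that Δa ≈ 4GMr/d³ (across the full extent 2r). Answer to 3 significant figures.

The field gradient is 2GM/d³; across the full diameter 2r the difference is 4GMr/d³.
Δg = 4GMr/d³
   = 4 × (6.674 × 10⁻¹¹) × (1.82 × 10²⁶) × (1.13 × 10⁶) / (4.50 × 10⁸)³
   = 6.03 × 10⁻⁴ m/s²

6.03 × 10⁻⁴ m/s²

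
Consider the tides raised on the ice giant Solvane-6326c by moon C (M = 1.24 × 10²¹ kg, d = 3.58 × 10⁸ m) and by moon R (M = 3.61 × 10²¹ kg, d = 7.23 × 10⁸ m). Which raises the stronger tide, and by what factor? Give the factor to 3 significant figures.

Tidal acceleration ∝ M/d³, so compare M/d³ for each.
Moon C: (1.24 × 10²¹) / (3.58 × 10⁸)³ = 2.703 × 10⁻⁵
Moon R: (3.61 × 10²¹) / (7.23 × 10⁸)³ = 9.552 × 10⁻⁶
Ratio (larger/smaller) = 2.83

Moon C, by a factor of ≈ 2.83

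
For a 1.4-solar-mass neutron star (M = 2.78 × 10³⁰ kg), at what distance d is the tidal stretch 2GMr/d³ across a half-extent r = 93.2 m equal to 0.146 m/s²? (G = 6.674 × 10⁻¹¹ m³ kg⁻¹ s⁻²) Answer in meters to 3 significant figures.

2GMr/d³ = a_tidal  ⇒  d = (2GMr / a_tidal)^(1/3)
d = (2 × 6.674×10⁻¹¹ × (2.78 × 10³⁰) × (93.2) / (0.146))^(1/3)
  = 6.19 × 10⁷ m

6.19 × 10⁷ m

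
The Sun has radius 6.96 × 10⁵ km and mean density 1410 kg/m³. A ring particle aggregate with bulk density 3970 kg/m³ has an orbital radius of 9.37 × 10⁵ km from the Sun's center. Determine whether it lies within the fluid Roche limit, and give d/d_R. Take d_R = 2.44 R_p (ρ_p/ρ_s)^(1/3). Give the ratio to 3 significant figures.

d_R = 2.44 × (6.96 × 10⁵ km) × (1410/3970)^(1/3) = 1.203 × 10⁶ km
d/d_R = (9.37 × 10⁵) / (1.203 × 10⁶) = 0.779
Since d/d_R < 1, the body is inside the Roche limit.

inside; d/d_R ≈ 0.779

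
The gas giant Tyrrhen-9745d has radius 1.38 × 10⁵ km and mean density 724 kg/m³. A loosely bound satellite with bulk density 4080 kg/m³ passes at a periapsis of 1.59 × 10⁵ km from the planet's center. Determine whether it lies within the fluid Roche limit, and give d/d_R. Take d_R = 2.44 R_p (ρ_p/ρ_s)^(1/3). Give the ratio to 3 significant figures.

inside; d/d_R ≈ 0.840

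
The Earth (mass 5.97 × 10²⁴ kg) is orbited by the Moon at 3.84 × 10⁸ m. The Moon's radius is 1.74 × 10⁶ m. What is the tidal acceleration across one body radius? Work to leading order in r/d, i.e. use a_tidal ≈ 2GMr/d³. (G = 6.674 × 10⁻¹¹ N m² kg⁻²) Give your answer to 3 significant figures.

Δa = 2GMr/d³
   = 2 × (6.674 × 10⁻¹¹) × (5.97 × 10²⁴) × (1.74 × 10⁶) / (3.84 × 10⁸)³
   = 2.45 × 10⁻⁵ m/s²

2.45 × 10⁻⁵ m/s²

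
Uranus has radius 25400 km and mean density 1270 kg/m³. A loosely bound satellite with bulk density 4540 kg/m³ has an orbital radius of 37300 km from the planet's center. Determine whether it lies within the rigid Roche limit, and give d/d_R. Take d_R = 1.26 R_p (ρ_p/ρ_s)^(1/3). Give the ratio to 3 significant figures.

outside; d/d_R ≈ 1.78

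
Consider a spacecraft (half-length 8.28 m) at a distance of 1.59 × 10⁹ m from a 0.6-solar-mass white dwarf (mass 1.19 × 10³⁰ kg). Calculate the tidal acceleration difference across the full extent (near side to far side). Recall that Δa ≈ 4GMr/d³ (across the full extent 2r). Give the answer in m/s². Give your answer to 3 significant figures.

6.54 × 10⁻⁷ m/s²

a_tidal = 4GMr/d³
        = 4 × (6.674 × 10⁻¹¹) × (1.19 × 10³⁰) × (8.28) / (1.59 × 10⁹)³
        = 6.54 × 10⁻⁷ m/s²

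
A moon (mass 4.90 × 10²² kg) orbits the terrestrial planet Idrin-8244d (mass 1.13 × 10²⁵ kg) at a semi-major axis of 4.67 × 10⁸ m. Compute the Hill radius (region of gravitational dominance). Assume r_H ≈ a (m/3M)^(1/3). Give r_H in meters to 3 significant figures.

r_H ≈ a (m/3M)^(1/3)
    = (4.67 × 10⁸) × (4.90 × 10²² / (3 × 1.13 × 10²⁵))^(1/3)
    = 5.28 × 10⁷ m

5.28 × 10⁷ m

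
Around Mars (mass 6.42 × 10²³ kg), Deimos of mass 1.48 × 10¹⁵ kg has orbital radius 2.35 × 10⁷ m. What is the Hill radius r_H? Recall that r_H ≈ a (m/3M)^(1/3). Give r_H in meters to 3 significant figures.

r_H ≈ a (m/3M)^(1/3)
    = (2.35 × 10⁷) × (1.48 × 10¹⁵ / (3 × 6.42 × 10²³))^(1/3)
    = 2.15 × 10⁴ m

2.15 × 10⁴ m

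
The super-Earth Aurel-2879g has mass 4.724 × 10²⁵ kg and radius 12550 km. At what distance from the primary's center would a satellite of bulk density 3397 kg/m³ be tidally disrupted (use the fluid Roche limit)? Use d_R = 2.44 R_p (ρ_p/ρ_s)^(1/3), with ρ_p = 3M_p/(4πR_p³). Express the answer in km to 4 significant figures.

ρ_p = 3M_p/(4πR_p³) = 3 × (4.724 × 10²⁵) / (4π × (1.255 × 10⁷ m)³) = 5705 kg/m³
d_R = 2.44 × 12550 km × (5705/3397)^(1/3)
    = 36400 km

36400 km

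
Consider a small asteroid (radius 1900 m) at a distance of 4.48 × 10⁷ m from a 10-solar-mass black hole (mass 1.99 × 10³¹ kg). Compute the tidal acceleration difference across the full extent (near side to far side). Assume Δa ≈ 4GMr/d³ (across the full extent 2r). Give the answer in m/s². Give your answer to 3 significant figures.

1.12 × 10² m/s²

Near-to-far spans 2r, so the tidal difference is twice the near-to-center value: 4GMr/d³.
Δg = 4GMr/d³
   = 4 × (6.674 × 10⁻¹¹) × (1.99 × 10³¹) × (1900) / (4.48 × 10⁷)³
   = 1.12 × 10² m/s²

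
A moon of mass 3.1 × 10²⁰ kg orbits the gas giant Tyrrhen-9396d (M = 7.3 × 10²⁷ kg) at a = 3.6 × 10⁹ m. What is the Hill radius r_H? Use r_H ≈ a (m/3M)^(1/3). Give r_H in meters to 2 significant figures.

8.7 × 10⁶ m

r_H ≈ a (m/3M)^(1/3)
    = (3.6 × 10⁹) × (3.1 × 10²⁰ / (3 × 7.3 × 10²⁷))^(1/3)
    = 8.7 × 10⁶ m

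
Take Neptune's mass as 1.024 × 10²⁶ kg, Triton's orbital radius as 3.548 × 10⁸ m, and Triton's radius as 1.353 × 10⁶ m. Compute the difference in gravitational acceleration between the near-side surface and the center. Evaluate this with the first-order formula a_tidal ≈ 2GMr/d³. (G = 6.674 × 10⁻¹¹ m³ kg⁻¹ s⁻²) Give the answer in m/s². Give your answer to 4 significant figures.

a_tidal = 2GMr/d³
        = 2 × (6.674 × 10⁻¹¹) × (1.024 × 10²⁶) × (1.353 × 10⁶) / (3.548 × 10⁸)³
        = 4.141 × 10⁻⁴ m/s²

4.141 × 10⁻⁴ m/s²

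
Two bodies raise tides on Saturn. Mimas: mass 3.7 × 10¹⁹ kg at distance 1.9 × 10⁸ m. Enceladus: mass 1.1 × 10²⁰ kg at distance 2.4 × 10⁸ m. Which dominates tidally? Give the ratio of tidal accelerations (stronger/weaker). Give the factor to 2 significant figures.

Enceladus, by a factor of ≈ 1.5

Tidal acceleration ∝ M/d³, so compare M/d³ for each.
Mimas: (3.7 × 10¹⁹) / (1.9 × 10⁸)³ = 5.394 × 10⁻⁶
Enceladus: (1.1 × 10²⁰) / (2.4 × 10⁸)³ = 7.957 × 10⁻⁶
Ratio (larger/smaller) = 1.5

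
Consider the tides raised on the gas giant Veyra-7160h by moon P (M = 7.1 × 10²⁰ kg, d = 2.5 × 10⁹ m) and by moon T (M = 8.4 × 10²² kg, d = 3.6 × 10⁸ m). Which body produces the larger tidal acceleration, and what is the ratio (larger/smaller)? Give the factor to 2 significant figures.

Moon T, by a factor of ≈ 40000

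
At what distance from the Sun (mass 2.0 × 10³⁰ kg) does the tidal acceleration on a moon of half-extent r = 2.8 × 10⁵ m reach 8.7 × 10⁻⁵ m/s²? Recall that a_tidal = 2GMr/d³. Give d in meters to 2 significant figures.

2GMr/d³ = a_tidal  ⇒  d = (2GMr / a_tidal)^(1/3)
d = (2 × 6.674×10⁻¹¹ × (2.0 × 10³⁰) × (2.8 × 10⁵) / (8.7 × 10⁻⁵))^(1/3)
  = 9.5 × 10⁹ m

9.5 × 10⁹ m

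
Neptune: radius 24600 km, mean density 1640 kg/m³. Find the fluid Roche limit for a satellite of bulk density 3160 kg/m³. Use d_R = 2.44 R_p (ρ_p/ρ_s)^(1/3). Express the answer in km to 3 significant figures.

48200 km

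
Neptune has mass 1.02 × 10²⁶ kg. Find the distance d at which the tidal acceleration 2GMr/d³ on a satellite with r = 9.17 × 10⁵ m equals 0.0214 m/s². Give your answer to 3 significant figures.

8.36 × 10⁷ m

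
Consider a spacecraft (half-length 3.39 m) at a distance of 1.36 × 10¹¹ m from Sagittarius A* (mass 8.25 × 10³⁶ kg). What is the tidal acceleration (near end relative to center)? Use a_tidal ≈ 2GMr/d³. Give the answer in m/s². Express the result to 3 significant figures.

1.48 × 10⁻⁶ m/s²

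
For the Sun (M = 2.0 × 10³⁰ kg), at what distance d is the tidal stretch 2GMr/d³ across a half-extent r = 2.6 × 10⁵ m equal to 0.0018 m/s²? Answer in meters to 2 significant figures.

2GMr/d³ = a_tidal  ⇒  d = (2GMr / a_tidal)^(1/3)
d = (2 × 6.674×10⁻¹¹ × (2.0 × 10³⁰) × (2.6 × 10⁵) / (0.0018))^(1/3)
  = 3.4 × 10⁹ m

3.4 × 10⁹ m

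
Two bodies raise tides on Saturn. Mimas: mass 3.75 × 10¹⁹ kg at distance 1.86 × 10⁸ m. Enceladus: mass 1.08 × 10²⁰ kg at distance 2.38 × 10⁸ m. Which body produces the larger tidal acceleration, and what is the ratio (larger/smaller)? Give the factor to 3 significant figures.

Tidal stretch scales as M/d³; compute that for each body.
Mimas: (3.75 × 10¹⁹) / (1.86 × 10⁸)³ = 5.828 × 10⁻⁶
Enceladus: (1.08 × 10²⁰) / (2.38 × 10⁸)³ = 8.011 × 10⁻⁶
Ratio (larger/smaller) = 1.37

Enceladus, by a factor of ≈ 1.37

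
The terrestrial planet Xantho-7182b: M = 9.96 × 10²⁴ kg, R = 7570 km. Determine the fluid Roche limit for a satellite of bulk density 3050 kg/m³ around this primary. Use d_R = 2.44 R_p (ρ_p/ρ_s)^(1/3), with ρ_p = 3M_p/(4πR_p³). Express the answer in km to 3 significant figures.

22500 km

ρ_p = 3M_p/(4πR_p³) = 3 × (9.96 × 10²⁴) / (4π × (7.57 × 10⁶ m)³) = 5480 kg/m³
d_R = 2.44 × 7570 km × (5480/3050)^(1/3)
    = 22500 km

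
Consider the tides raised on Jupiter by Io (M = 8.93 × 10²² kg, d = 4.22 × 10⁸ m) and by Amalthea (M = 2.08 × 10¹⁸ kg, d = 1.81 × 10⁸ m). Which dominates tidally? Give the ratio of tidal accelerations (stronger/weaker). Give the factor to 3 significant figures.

Io, by a factor of ≈ 3390

Tidal acceleration ∝ M/d³, so compare M/d³ for each.
Io: (8.93 × 10²²) / (4.22 × 10⁸)³ = 1.188 × 10⁻³
Amalthea: (2.08 × 10¹⁸) / (1.81 × 10⁸)³ = 3.508 × 10⁻⁷
Ratio (larger/smaller) = 3390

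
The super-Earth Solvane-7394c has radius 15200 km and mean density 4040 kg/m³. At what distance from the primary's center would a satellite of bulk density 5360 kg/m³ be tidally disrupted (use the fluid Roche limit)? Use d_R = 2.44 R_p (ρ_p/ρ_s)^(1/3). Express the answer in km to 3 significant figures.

33800 km

d_R = 2.44 × 15200 km × (4040/5360)^(1/3)
    = 33800 km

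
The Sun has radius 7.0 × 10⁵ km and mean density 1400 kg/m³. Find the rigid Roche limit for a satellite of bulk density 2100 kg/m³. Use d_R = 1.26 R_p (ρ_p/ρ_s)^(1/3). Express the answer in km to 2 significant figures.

d_R = 1.26 × 7.0 × 10⁵ km × (1400/2100)^(1/3)
    = 7.7 × 10⁵ km

7.7 × 10⁵ km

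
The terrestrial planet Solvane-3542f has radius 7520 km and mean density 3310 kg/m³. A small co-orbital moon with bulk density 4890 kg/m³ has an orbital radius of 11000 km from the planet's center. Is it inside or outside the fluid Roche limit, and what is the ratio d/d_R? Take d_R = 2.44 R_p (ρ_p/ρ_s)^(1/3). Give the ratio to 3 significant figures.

inside; d/d_R ≈ 0.683

d_R = 2.44 × (7520 km) × (3310/4890)^(1/3) = 16110 km
d/d_R = (11000) / (16110) = 0.683
Since d/d_R < 1, the body is inside the Roche limit.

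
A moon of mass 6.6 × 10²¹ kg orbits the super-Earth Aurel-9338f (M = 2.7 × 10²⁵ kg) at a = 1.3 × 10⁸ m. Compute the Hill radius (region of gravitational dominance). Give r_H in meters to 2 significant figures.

r_H ≈ a (m/3M)^(1/3)
    = (1.3 × 10⁸) × (6.6 × 10²¹ / (3 × 2.7 × 10²⁵))^(1/3)
    = 5.6 × 10⁶ m

5.6 × 10⁶ m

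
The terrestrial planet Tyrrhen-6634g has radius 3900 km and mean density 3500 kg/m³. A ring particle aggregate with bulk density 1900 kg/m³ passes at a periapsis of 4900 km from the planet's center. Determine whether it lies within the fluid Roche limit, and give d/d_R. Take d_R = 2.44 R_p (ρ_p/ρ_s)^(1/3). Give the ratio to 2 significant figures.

d_R = 2.44 × (3900 km) × (3500/1900)^(1/3) = 11670 km
d/d_R = (4900) / (11670) = 0.42
Since d/d_R < 1, the body is inside the Roche limit.

inside; d/d_R ≈ 0.42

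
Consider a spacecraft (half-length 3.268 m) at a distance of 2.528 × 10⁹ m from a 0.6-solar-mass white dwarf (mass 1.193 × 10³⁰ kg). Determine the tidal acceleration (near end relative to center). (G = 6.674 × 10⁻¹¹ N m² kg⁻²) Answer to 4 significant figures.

a_tidal = 2GMr/d³
        = 2 × (6.674 × 10⁻¹¹) × (1.193 × 10³⁰) × (3.268) / (2.528 × 10⁹)³
        = 3.221 × 10⁻⁸ m/s²

3.221 × 10⁻⁸ m/s²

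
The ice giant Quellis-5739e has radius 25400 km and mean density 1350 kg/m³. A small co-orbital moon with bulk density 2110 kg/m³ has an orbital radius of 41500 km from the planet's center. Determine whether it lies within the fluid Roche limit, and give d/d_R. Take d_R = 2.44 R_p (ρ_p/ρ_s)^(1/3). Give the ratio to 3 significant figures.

inside; d/d_R ≈ 0.777

d_R = 2.44 × (25400 km) × (1350/2110)^(1/3) = 53400 km
d/d_R = (41500) / (53400) = 0.777
Since d/d_R < 1, the body is inside the Roche limit.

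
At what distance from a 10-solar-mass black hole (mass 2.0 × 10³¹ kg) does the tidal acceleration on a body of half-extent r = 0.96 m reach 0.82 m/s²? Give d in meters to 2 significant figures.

1.5 × 10⁷ m

2GMr/d³ = a_tidal  ⇒  d = (2GMr / a_tidal)^(1/3)
d = (2 × 6.674×10⁻¹¹ × (2.0 × 10³¹) × (0.96) / (0.82))^(1/3)
  = 1.5 × 10⁷ m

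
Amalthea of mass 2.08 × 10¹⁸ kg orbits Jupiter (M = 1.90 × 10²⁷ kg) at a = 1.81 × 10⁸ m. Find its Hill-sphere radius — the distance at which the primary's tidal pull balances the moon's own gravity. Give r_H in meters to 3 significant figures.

r_H ≈ a (m/3M)^(1/3)
    = (1.81 × 10⁸) × (2.08 × 10¹⁸ / (3 × 1.90 × 10²⁷))^(1/3)
    = 1.29 × 10⁵ m

1.29 × 10⁵ m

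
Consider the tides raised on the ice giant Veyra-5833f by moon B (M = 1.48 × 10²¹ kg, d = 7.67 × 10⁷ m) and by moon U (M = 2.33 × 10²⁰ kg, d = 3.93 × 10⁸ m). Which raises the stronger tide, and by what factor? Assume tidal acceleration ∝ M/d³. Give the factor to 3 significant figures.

Tidal acceleration ∝ M/d³, so compare M/d³ for each.
Moon B: (1.48 × 10²¹) / (7.67 × 10⁷)³ = 3.280 × 10⁻³
Moon U: (2.33 × 10²⁰) / (3.93 × 10⁸)³ = 3.839 × 10⁻⁶
Ratio (larger/smaller) = 854

Moon B, by a factor of ≈ 854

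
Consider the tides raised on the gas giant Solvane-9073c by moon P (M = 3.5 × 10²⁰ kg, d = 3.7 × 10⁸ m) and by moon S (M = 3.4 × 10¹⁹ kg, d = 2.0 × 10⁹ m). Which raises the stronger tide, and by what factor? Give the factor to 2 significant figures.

Compare M/d³ for the two perturbers:
Moon P: (3.5 × 10²⁰) / (3.7 × 10⁸)³ = 6.910 × 10⁻⁶
Moon S: (3.4 × 10¹⁹) / (2.0 × 10⁹)³ = 4.250 × 10⁻⁹
Ratio (larger/smaller) = 1600

Moon P, by a factor of ≈ 1600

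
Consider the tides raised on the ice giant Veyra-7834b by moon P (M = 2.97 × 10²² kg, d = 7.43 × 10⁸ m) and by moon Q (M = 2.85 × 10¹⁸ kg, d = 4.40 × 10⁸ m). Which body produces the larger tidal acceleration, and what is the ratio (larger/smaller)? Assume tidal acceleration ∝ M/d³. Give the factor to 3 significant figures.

The tide-raising term goes as M/d³ (the gradient of a 1/d² field).
Moon P: (2.97 × 10²²) / (7.43 × 10⁸)³ = 7.241 × 10⁻⁵
Moon Q: (2.85 × 10¹⁸) / (4.40 × 10⁸)³ = 3.346 × 10⁻⁸
Ratio (larger/smaller) = 2160

Moon P, by a factor of ≈ 2160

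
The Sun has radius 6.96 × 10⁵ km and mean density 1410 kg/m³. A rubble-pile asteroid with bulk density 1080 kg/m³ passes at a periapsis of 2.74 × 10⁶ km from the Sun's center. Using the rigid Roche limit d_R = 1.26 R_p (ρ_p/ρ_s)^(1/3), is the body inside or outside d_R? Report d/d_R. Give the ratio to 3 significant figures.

d_R = 1.26 × (6.96 × 10⁵ km) × (1410/1080)^(1/3) = 9.585 × 10⁵ km
d/d_R = (2.74 × 10⁶) / (9.585 × 10⁵) = 2.86
Since d/d_R > 1, the body is outside the Roche limit.

outside; d/d_R ≈ 2.86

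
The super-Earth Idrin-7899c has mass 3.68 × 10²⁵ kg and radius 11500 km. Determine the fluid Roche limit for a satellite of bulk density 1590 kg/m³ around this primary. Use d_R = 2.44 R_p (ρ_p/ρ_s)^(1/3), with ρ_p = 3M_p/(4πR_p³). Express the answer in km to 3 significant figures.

ρ_p = 3M_p/(4πR_p³) = 3 × (3.68 × 10²⁵) / (4π × (1.15 × 10⁷ m)³) = 5780 kg/m³
d_R = 2.44 × 11500 km × (5780/1590)^(1/3)
    = 43100 km

43100 km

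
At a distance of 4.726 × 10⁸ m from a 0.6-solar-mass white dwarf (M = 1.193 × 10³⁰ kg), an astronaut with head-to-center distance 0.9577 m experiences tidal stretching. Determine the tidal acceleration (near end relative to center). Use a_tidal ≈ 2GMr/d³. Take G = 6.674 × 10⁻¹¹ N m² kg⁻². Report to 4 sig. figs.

1.445 × 10⁻⁶ m/s²

Δa = 2GMr/d³
   = 2 × (6.674 × 10⁻¹¹) × (1.193 × 10³⁰) × (0.9577) / (4.726 × 10⁸)³
   = 1.445 × 10⁻⁶ m/s²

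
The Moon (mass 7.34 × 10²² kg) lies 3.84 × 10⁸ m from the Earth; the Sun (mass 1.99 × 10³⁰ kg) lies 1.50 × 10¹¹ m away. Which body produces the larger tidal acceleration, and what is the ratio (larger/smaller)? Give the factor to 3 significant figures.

The Moon, by a factor of ≈ 2.20

Tidal stretch scales as M/d³; compute that for each body.
The Moon: (7.34 × 10²²) / (3.84 × 10⁸)³ = 1.296 × 10⁻³
The Sun: (1.99 × 10³⁰) / (1.50 × 10¹¹)³ = 5.896 × 10⁻⁴
Ratio (larger/smaller) = 2.20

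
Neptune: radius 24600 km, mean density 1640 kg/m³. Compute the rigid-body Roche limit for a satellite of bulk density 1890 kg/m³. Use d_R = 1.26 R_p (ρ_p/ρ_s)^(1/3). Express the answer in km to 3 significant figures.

29600 km

d_R = 1.26 × 24600 km × (1640/1890)^(1/3)
    = 29600 km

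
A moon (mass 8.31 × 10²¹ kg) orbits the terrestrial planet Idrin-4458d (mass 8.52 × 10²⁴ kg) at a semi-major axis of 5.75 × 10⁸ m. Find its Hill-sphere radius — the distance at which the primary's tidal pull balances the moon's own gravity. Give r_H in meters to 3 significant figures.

3.95 × 10⁷ m

r_H ≈ a (m/3M)^(1/3)
    = (5.75 × 10⁸) × (8.31 × 10²¹ / (3 × 8.52 × 10²⁴))^(1/3)
    = 3.95 × 10⁷ m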